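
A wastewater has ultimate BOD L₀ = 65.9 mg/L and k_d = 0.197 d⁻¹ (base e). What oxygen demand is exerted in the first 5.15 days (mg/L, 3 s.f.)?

y_t = L₀(1 − e^(−k_d t)) = 65.9 × (1 − e^(−0.197×5.15))
= 65.9 × (1 − 0.3626) = 65.9 × 0.6374 = 42.01 mg/L.

y ≈ 42.0 mg/L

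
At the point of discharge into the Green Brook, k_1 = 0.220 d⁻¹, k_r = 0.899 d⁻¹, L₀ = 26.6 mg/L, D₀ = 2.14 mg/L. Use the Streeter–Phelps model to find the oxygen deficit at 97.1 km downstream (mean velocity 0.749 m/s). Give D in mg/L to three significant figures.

Travel time t = x/v = 97.1 km / (0.749 m/s) = 97100 m / 0.749 m/s = 129600 s = 1.500 d.
k_1 L₀/(k_r−k_1) = 0.220×26.6/(0.899−0.220) = 5.852/0.6790 = 8.619 mg/L.
e^(−k_1 t) = e^(−0.220×1.500) = 0.7189; e^(−k_r t) = e^(−0.899×1.500) = 0.2595.
D = 8.619 × (0.7189 − 0.2595) + 2.14 × 0.2595 = 3.959 + 0.5554 = 4.514 mg/L.

D ≈ 4.51 mg/L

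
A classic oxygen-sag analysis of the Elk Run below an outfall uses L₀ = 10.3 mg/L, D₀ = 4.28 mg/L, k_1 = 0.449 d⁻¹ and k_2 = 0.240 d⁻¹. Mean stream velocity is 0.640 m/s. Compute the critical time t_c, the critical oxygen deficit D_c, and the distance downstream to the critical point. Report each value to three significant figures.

t_c ≈ 2.15 d; D_c ≈ 7.34 mg/L; x_c ≈ 119 km

t_c = [1/(k_2−k_1)] ln[(k_2/k_1)(1 − D₀(k_2−k_1)/(k_1 L₀))]
= [1/(0.240−0.449)] ln[(0.240/0.449)(1 − 4.28×-0.2090/(0.449×10.3))]
= (1/-0.2090) ln[0.5345 × 1.193] = -4.785 × ln(0.6379) = -4.785 × -0.4496 = 2.151 d.
L(t_c) = L₀ e^(−k_1 t_c) = 10.3 × 0.3807 = 3.921 mg/L, and at the critical point k_2 D_c = k_1 L, so D_c = (0.449/0.240) × 3.921 = 7.336 mg/L.
x_c = v t_c = 0.640 m/s × 2.151 d × 86400 s/d = 118900 m ≈ 119 km.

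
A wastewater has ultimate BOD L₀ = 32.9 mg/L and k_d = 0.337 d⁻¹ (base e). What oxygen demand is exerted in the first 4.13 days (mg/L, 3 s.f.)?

y_t = L₀(1 − e^(−k_d t)) = 32.9 × (1 − e^(−0.337×4.13))
= 32.9 × (1 − 0.2486) = 32.9 × 0.7514 = 24.72 mg/L.

y ≈ 24.7 mg/L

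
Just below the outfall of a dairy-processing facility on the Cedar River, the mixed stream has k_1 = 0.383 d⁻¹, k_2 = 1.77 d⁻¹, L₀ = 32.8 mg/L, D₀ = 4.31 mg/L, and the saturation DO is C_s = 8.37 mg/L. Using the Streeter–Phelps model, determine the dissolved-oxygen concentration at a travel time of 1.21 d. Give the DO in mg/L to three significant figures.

DO ≈ 3.23 mg/L

k_1 L₀/(k_2−k_1) = 0.383×32.8/(1.77−0.383) = 12.56/1.387 = 9.057 mg/L.
e^(−k_1 t) = e^(−0.383×1.210) = 0.6291; e^(−k_2 t) = e^(−1.77×1.210) = 0.1175.
D = 9.057 × (0.6291 − 0.1175) + 4.31 × 0.1175 = 4.634 + 0.5062 = 5.141 mg/L.
DO = C_s − D = 8.37 − 5.141 = 3.229 mg/L.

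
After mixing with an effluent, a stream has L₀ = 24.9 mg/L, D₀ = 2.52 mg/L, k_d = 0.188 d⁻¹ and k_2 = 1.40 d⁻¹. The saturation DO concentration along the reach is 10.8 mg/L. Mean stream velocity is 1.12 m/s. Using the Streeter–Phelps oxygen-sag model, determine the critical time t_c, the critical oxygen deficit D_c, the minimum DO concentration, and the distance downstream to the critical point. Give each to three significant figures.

With k_2/k_d = 7.447 and 1 − D₀(k_2−k_d)/(k_d L₀) = 0.3476,
t_c = ln(7.447 × 0.3476) / (1.40 − 0.188) = ln(2.588) / 1.212 = 0.9509/1.212 = 0.7846 d.
D_c = (k_d/k_2) L₀ e^(−k_d t_c) = (0.188/1.40) × 24.9 × e^(−0.188×0.7846) = 0.1343 × 24.9 × 0.8629 = 2.885 mg/L.
Minimum DO = C_s − D_c = 10.8 − 2.885 = 7.915 mg/L.
x_c = v t_c = 1.12 m/s × 0.7846 d × 86400 s/d = 75920 m ≈ 75.9 km.

t_c ≈ 0.785 d; D_c ≈ 2.89 mg/L; min DO ≈ 7.91 mg/L; x_c ≈ 75.9 km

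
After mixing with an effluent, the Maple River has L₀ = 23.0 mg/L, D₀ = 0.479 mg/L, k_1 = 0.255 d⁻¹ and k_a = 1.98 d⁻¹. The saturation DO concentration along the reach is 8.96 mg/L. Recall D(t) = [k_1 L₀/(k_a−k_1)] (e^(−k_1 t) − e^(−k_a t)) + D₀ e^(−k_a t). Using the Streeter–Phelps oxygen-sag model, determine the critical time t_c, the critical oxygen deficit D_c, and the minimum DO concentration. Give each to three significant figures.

With k_a/k_1 = 7.765 and 1 − D₀(k_a−k_1)/(k_1 L₀) = 0.8591,
t_c = ln(7.765 × 0.8591) / (1.98 − 0.255) = ln(6.671) / 1.725 = 1.898/1.725 = 1.100 d.
D_c = (k_1/k_a) L₀ e^(−k_1 t_c) = (0.255/1.98) × 23.0 × e^(−0.255×1.100) = 0.1288 × 23.0 × 0.7554 = 2.238 mg/L.
Minimum DO = C_s − D_c = 8.96 − 2.238 = 6.722 mg/L.

t_c ≈ 1.10 d; D_c ≈ 2.24 mg/L; min DO ≈ 6.72 mg/L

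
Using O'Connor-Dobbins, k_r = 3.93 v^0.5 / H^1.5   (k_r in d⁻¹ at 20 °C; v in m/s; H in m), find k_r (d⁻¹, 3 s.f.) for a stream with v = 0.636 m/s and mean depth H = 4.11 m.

k_r ≈ 0.376 d⁻¹

k_r = 3.93 × 0.636^0.5 / 4.11^1.5 = 3.93 × 0.7975 / 8.332 = 0.3761 d⁻¹.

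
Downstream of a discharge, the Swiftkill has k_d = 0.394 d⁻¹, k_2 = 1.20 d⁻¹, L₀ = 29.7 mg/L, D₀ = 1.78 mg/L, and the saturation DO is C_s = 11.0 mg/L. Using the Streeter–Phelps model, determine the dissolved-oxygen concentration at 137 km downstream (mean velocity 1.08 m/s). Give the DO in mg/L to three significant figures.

DO ≈ 5.05 mg/L

Travel time t = x/v = 137 km / (1.08 m/s) = 137000 m / 1.08 m/s = 126900 s = 1.468 d.
k_d L₀/(k_2−k_d) = 0.394×29.7/(1.20−0.394) = 11.70/0.8060 = 14.52 mg/L.
e^(−k_d t) = e^(−0.394×1.468) = 0.5608; e^(−k_2 t) = e^(−1.20×1.468) = 0.1717.
D = 14.52 × (0.5608 − 0.1717) + 1.78 × 0.1717 = 5.648 + 0.3057 = 5.954 mg/L.
DO = C_s − D = 11.0 − 5.954 = 5.046 mg/L.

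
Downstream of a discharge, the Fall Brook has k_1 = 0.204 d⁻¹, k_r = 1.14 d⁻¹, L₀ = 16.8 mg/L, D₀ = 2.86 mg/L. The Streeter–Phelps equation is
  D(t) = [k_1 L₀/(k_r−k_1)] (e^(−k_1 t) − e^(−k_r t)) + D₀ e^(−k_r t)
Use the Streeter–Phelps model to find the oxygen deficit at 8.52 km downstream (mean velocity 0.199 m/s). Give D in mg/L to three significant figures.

Travel time t = x/v = 8.52 km / (0.199 m/s) = 8520 m / 0.199 m/s = 42810 s = 0.4955 d.
k_1 L₀/(k_r−k_1) = 0.204×16.8/(1.14−0.204) = 3.427/0.9360 = 3.662 mg/L.
e^(−k_1 t) = e^(−0.204×0.4955) = 0.9039; e^(−k_r t) = e^(−1.14×0.4955) = 0.5684.
D = 3.662 × (0.9039 − 0.5684) + 2.86 × 0.5684 = 1.228 + 1.626 = 2.854 mg/L.

D ≈ 2.85 mg/L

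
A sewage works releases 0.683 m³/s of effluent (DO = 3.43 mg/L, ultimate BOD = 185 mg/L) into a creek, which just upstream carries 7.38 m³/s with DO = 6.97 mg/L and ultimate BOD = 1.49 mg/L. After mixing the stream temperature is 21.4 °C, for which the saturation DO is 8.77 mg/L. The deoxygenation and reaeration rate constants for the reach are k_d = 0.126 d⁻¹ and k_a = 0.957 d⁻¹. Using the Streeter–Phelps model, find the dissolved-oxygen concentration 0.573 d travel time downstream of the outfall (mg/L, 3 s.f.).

Mixed DO = (7.38×6.97 + 0.683×3.43)/(7.38+0.683) = 53.78/8.063 = 6.670 mg/L.
Mixed L₀ = (7.38×1.49 + 0.683×185)/(8.063) = 137.4/8.063 = 17.03 mg/L.
Initial deficit D₀ = C_s − DO₀ = 8.77 − 6.670 = 2.100 mg/L.
D(0.573) = [0.126×17.03/(0.957−0.126)](e^(−0.126×0.573) − e^(−0.957×0.573)) + 2.100 e^(−0.957×0.573)
= 2.583 × (0.9303 − 0.5779) + 2.100 × 0.5779 = 2.124 mg/L.
DO = 8.77 − 2.124 = 6.646 mg/L.

DO ≈ 6.65 mg/L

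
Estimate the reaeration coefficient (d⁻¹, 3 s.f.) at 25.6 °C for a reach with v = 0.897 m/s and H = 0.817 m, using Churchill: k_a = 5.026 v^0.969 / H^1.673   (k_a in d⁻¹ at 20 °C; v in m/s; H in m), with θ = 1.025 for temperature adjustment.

k_a(20) = 5.026 × 0.897^0.969 / 0.817^1.673 = 5.026 × 0.9000 / 0.7131 = 6.344 d⁻¹.
k_a(25.6) = 6.344 × 1.025^(25.6−20) = 6.344 × 1.148 = 7.284 d⁻¹.

k_a ≈ 7.28 d⁻¹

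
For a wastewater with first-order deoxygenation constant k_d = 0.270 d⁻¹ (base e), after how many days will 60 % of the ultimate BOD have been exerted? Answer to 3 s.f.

y/L₀ = 1 − e^(−k_d t) = 0.60 ⇒ e^(−k_d t) = 0.400
t = −ln(0.400) / 0.270 = 0.9163 / 0.270 = 3.394 d.

t ≈ 3.39 d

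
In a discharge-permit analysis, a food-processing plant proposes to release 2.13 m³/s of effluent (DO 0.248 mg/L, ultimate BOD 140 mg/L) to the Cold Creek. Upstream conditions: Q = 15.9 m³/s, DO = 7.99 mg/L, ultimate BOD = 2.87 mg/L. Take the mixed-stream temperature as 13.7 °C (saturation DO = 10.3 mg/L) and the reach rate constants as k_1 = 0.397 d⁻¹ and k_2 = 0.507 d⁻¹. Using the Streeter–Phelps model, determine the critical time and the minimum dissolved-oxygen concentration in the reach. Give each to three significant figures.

t_c ≈ 1.79 d; minimum DO ≈ 2.95 mg/L

Mixed DO = (15.9×7.99 + 2.13×0.248)/(15.9+2.13) = 127.6/18.03 = 7.075 mg/L.
Mixed L₀ = (15.9×2.87 + 2.13×140)/(18.03) = 343.8/18.03 = 19.07 mg/L.
Initial deficit D₀ = C_s − DO₀ = 10.3 − 7.075 = 3.225 mg/L.
t_c = (1/0.1100) ln[(0.507/0.397)(1 − 3.225×0.1100/(0.397×19.07))] = 9.091 × ln(1.217) = 1.787 d.
D_c = (0.397/0.507) × 19.07 × e^(−0.397×1.787) = 0.7830 × 19.07 × 0.4919 = 7.345 mg/L.
Minimum DO = 10.3 − 7.345 = 2.955 mg/L.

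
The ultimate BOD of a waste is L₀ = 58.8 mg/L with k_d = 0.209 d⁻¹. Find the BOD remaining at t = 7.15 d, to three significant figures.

L ≈ 13.2 mg/L

L_t = L₀ e^(−k_d t) = 58.8 × e^(−0.209×7.15) = 58.8 × 0.2244 = 13.19 mg/L.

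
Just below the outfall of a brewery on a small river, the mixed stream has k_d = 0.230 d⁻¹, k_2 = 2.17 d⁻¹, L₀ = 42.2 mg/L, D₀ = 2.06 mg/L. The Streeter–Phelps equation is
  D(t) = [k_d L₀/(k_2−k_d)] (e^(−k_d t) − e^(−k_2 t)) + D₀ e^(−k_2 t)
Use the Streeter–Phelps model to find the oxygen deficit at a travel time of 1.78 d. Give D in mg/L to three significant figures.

D ≈ 3.26 mg/L

k_d L₀/(k_2−k_d) = 0.230×42.2/(2.17−0.230) = 9.706/1.940 = 5.003 mg/L.
e^(−k_d t) = e^(−0.230×1.780) = 0.6640; e^(−k_2 t) = e^(−2.17×1.780) = 0.02101.
D = 5.003 × (0.6640 − 0.02101) + 2.06 × 0.02101 = 3.217 + 0.04329 = 3.260 mg/L.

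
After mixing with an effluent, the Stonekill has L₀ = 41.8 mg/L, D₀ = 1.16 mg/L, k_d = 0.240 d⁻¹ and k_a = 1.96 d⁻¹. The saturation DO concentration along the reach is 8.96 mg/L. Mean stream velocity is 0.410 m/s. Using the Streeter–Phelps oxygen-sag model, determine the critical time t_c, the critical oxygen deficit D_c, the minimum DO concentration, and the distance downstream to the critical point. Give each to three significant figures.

At the critical point dD/dt = 0, so k_d L₀ e^(−k_d t) = k_a D. Substituting D(t) from the Streeter–Phelps equation and solving for t gives
t_c = ln[(k_a/k_d)(1 − D₀(k_a−k_d)/(k_d L₀))] / (k_a−k_d).
Here k_a−k_d = 1.720 d⁻¹ and 1 − D₀(k_a−k_d)/(k_d L₀) = 1 − 1.16×1.720/(0.240×41.8) = 0.8011, so
t_c = ln(8.167 × 0.8011) / 1.720 = 1.878 / 1.720 = 1.092 d.
L(t_c) = L₀ e^(−k_d t_c) = 41.8 × 0.7694 = 32.16 mg/L, and at the critical point k_a D_c = k_d L, so D_c = (0.240/1.96) × 32.16 = 3.938 mg/L.
Minimum DO = C_s − D_c = 8.96 − 3.938 = 5.022 mg/L.
x_c = v t_c = 0.410 m/s × 1.092 d × 86400 s/d = 38680 m ≈ 38.7 km.

t_c ≈ 1.09 d; D_c ≈ 3.94 mg/L; min DO ≈ 5.02 mg/L; x_c ≈ 38.7 km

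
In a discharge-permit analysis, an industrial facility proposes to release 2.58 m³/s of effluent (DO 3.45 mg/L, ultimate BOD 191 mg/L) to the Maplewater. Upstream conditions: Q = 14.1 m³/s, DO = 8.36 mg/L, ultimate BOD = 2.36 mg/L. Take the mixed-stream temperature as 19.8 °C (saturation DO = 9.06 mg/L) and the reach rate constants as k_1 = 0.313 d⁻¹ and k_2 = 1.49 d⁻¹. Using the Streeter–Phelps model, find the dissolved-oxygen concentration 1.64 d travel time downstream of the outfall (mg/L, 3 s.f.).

Mixed DO = (14.1×8.36 + 2.58×3.45)/(14.1+2.58) = 126.8/16.68 = 7.601 mg/L.
Mixed L₀ = (14.1×2.36 + 2.58×191)/(16.68) = 526.1/16.68 = 31.54 mg/L.
Initial deficit D₀ = C_s − DO₀ = 9.06 − 7.601 = 1.459 mg/L.
D(1.64) = [0.313×31.54/(1.49−0.313)](e^(−0.313×1.64) − e^(−1.49×1.64)) + 1.459 e^(−1.49×1.64)
= 8.387 × (0.5985 − 0.08685) + 1.459 × 0.08685 = 4.418 mg/L.
DO = 9.06 − 4.418 = 4.642 mg/L.

DO ≈ 4.64 mg/L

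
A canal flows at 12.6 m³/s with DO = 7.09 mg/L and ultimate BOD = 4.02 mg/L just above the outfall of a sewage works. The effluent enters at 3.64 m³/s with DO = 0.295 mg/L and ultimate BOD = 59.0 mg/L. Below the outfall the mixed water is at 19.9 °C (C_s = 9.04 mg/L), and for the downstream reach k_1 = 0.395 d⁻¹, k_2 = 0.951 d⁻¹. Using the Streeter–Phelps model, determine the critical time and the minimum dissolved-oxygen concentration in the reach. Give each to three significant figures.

Mixed DO = (12.6×7.09 + 3.64×0.295)/(12.6+3.64) = 90.41/16.24 = 5.567 mg/L.
Mixed L₀ = (12.6×4.02 + 3.64×59.0)/(16.24) = 265.4/16.24 = 16.34 mg/L.
Initial deficit D₀ = C_s − DO₀ = 9.04 − 5.567 = 3.473 mg/L.
t_c = (1/0.5560) ln[(0.951/0.395)(1 − 3.473×0.5560/(0.395×16.34))] = 1.799 × ln(1.687) = 0.9410 d.
D_c = (0.395/0.951) × 16.34 × e^(−0.395×0.9410) = 0.4154 × 16.34 × 0.6896 = 4.681 mg/L.
Minimum DO = 9.04 − 4.681 = 4.359 mg/L.

t_c ≈ 0.941 d; minimum DO ≈ 4.36 mg/L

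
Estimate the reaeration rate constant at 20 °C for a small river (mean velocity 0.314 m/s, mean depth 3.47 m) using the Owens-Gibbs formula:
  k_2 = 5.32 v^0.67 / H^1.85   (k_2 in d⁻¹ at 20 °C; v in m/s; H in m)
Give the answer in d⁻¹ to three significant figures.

k_2 ≈ 0.245 d⁻¹

k_2 = 5.32 × 0.314^0.67 / 3.47^1.85 = 5.32 × 0.4602 / 9.991 = 0.2450 d⁻¹.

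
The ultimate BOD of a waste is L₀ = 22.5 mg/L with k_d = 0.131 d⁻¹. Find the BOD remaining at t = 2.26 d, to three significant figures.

L_t = L₀ e^(−k_d t) = 22.5 × e^(−0.131×2.26) = 22.5 × 0.7437 = 16.73 mg/L.

L ≈ 16.7 mg/L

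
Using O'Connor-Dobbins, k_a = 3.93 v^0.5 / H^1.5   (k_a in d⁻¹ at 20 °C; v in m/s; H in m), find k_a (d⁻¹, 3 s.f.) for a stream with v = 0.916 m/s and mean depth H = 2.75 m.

k_a ≈ 0.825 d⁻¹

k_a = 3.93 × 0.916^0.5 / 2.75^1.5 = 3.93 × 0.9571 / 4.560 = 0.8248 d⁻¹.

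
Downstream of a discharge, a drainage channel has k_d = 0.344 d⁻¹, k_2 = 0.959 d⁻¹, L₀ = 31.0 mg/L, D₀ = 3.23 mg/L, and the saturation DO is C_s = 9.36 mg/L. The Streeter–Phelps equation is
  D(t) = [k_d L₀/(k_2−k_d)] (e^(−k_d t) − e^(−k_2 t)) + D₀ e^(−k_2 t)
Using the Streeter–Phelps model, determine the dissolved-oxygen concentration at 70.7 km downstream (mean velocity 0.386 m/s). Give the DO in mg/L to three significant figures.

DO ≈ 2.85 mg/L

Travel time t = x/v = 70.7 km / (0.386 m/s) = 70700 m / 0.386 m/s = 183200 s = 2.120 d.
k_d L₀/(k_2−k_d) = 0.344×31.0/(0.959−0.344) = 10.66/0.6150 = 17.34 mg/L.
e^(−k_d t) = e^(−0.344×2.120) = 0.4823; e^(−k_2 t) = e^(−0.959×2.120) = 0.1309.
D = 17.34 × (0.4823 − 0.1309) + 3.23 × 0.1309 = 6.092 + 0.4229 = 6.515 mg/L.
DO = C_s − D = 9.36 − 6.515 = 2.845 mg/L.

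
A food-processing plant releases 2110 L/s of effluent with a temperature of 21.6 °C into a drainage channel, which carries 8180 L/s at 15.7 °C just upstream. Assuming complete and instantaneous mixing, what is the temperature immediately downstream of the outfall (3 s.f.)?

Flow-weighted mixing: C = (Q_r C_r + Q_w C_w)/(Q_r + Q_w)
= (8180×15.7 + 2110×21.6)/(8180 + 2110) = 174000/10290 = 16.91 °C.

16.9 °C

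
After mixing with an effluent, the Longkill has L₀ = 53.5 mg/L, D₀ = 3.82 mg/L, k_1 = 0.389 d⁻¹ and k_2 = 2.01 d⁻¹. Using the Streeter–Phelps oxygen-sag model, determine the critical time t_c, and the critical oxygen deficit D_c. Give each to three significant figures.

t_c ≈ 0.795 d; D_c ≈ 7.60 mg/L

With k_2/k_1 = 5.167 and 1 − D₀(k_2−k_1)/(k_1 L₀) = 0.7025,
t_c = ln(5.167 × 0.7025) / (2.01 − 0.389) = ln(3.630) / 1.621 = 1.289/1.621 = 0.7953 d.
L(t_c) = L₀ e^(−k_1 t_c) = 53.5 × 0.7339 = 39.26 mg/L, and at the critical point k_2 D_c = k_1 L, so D_c = (0.389/2.01) × 39.26 = 7.599 mg/L.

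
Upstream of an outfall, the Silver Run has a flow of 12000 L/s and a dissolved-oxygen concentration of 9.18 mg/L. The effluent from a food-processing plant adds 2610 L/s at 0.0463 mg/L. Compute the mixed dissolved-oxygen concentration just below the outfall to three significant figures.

Flow-weighted mixing: C = (Q_r C_r + Q_w C_w)/(Q_r + Q_w)
= (12000×9.18 + 2610×0.0463)/(12000 + 2610) = 110300/14610 = 7.548 mg/L.

7.55 mg/L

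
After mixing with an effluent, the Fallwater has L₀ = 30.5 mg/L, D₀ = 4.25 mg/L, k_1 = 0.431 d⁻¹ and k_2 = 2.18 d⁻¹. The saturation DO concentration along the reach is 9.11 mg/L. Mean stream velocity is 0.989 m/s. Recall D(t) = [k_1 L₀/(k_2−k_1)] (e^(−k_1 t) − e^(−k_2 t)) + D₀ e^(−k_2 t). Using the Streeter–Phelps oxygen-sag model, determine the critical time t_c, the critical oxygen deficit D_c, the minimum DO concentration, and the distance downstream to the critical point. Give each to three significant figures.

At the critical point dD/dt = 0, so k_1 L₀ e^(−k_1 t) = k_2 D. Substituting D(t) from the Streeter–Phelps equation and solving for t gives
t_c = ln[(k_2/k_1)(1 − D₀(k_2−k_1)/(k_1 L₀))] / (k_2−k_1).
Here k_2−k_1 = 1.749 d⁻¹ and 1 − D₀(k_2−k_1)/(k_1 L₀) = 1 − 4.25×1.749/(0.431×30.5) = 0.4345, so
t_c = ln(5.058 × 0.4345) / 1.749 = 0.7875 / 1.749 = 0.4503 d.
L(t_c) = L₀ e^(−k_1 t_c) = 30.5 × 0.8236 = 25.12 mg/L, and at the critical point k_2 D_c = k_1 L, so D_c = (0.431/2.18) × 25.12 = 4.966 mg/L.
Minimum DO = C_s − D_c = 9.11 − 4.966 = 4.144 mg/L.
x_c = v t_c = 0.989 m/s × 0.4503 d × 86400 s/d = 38470 m ≈ 38.5 km.

t_c ≈ 0.450 d; D_c ≈ 4.97 mg/L; min DO ≈ 4.14 mg/L; x_c ≈ 38.5 km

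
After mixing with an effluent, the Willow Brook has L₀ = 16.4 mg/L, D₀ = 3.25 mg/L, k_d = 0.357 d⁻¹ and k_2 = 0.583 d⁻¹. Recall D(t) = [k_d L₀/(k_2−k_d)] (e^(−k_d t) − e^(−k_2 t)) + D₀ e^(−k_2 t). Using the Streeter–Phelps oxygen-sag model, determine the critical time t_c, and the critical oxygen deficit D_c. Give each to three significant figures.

t_c ≈ 1.58 d; D_c ≈ 5.72 mg/L

With k_2/k_d = 1.633 and 1 − D₀(k_2−k_d)/(k_d L₀) = 0.8745,
t_c = ln(1.633 × 0.8745) / (0.583 − 0.357) = ln(1.428) / 0.2260 = 0.3564/0.2260 = 1.577 d.
L(t_c) = L₀ e^(−k_d t_c) = 16.4 × 0.5695 = 9.340 mg/L, and at the critical point k_2 D_c = k_d L, so D_c = (0.357/0.583) × 9.340 = 5.719 mg/L.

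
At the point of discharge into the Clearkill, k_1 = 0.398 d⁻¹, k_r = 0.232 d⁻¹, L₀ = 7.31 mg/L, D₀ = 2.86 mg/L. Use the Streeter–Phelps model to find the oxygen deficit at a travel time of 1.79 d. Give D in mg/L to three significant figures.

k_1 L₀/(k_r−k_1) = 0.398×7.31/(0.232−0.398) = 2.909/-0.1660 = -17.53 mg/L.
e^(−k_1 t) = e^(−0.398×1.790) = 0.4905; e^(−k_r t) = e^(−0.232×1.790) = 0.6602.
D = -17.53 × (0.4905 − 0.6602) + 2.86 × 0.6602 = 2.974 + 1.888 = 4.862 mg/L.

D ≈ 4.86 mg/L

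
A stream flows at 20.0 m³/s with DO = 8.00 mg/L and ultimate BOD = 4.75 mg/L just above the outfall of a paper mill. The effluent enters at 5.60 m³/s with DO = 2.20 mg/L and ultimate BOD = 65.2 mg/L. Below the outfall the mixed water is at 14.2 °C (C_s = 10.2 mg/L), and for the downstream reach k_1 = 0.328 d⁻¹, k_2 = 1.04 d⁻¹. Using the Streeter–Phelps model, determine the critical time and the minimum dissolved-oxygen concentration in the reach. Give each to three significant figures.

Mixed DO = (20.0×8.00 + 5.60×2.20)/(20.0+5.60) = 172.3/25.60 = 6.731 mg/L.
Mixed L₀ = (20.0×4.75 + 5.60×65.2)/(25.60) = 460.1/25.60 = 17.97 mg/L.
Initial deficit D₀ = C_s − DO₀ = 10.2 − 6.731 = 3.469 mg/L.
t_c = (1/0.7120) ln[(1.04/0.328)(1 − 3.469×0.7120/(0.328×17.97))] = 1.404 × ln(1.842) = 0.8582 d.
D_c = (0.328/1.04) × 17.97 × e^(−0.328×0.8582) = 0.3154 × 17.97 × 0.7546 = 4.278 mg/L.
Minimum DO = 10.2 − 4.278 = 5.922 mg/L.

t_c ≈ 0.858 d; minimum DO ≈ 5.92 mg/L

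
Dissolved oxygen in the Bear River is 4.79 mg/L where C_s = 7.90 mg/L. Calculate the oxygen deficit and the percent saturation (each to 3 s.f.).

D ≈ 3.11 mg/L; 60.6 % saturation

D = C_s − C = 7.90 − 4.79 = 3.11 mg/L.
% saturation = 4.79/7.90 × 100 = 60.6 %.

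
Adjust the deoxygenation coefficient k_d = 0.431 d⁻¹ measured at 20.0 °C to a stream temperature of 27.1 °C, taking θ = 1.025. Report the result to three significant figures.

k_d(T₂) = k_d(T₁) · θ^(T₂−T₁) = 0.431 × 1.025^(27.1−20.0)
= 0.431 × 1.025^7.10 = 0.431 × 1.192 = 0.5136 d⁻¹.

k_d ≈ 0.514 d⁻¹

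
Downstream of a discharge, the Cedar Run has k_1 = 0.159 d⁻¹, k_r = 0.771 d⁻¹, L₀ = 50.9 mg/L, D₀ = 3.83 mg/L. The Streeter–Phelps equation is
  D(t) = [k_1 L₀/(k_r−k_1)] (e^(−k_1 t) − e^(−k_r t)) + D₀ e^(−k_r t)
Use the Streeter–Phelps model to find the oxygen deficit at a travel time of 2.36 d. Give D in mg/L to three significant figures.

k_1 L₀/(k_r−k_1) = 0.159×50.9/(0.771−0.159) = 8.093/0.6120 = 13.22 mg/L.
e^(−k_1 t) = e^(−0.159×2.360) = 0.6871; e^(−k_r t) = e^(−0.771×2.360) = 0.1621.
D = 13.22 × (0.6871 − 0.1621) + 3.83 × 0.1621 = 6.943 + 0.6208 = 7.564 mg/L.

D ≈ 7.56 mg/L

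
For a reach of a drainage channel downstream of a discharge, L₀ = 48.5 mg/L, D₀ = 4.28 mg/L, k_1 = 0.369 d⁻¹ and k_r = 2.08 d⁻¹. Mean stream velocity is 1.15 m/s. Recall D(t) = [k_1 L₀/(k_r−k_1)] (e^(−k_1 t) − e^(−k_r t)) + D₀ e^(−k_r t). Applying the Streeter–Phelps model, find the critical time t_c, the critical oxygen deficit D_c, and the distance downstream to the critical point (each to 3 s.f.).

t_c ≈ 0.703 d; D_c ≈ 6.64 mg/L; x_c ≈ 69.9 km

With k_r/k_1 = 5.637 and 1 − D₀(k_r−k_1)/(k_1 L₀) = 0.5908,
t_c = ln(5.637 × 0.5908) / (2.08 − 0.369) = ln(3.330) / 1.711 = 1.203/1.711 = 0.7031 d.
D_c = (k_1/k_r) L₀ e^(−k_1 t_c) = (0.369/2.08) × 48.5 × e^(−0.369×0.7031) = 0.1774 × 48.5 × 0.7715 = 6.638 mg/L.
x_c = v t_c = 1.15 m/s × 0.7031 d × 86400 s/d = 69860 m ≈ 69.9 km.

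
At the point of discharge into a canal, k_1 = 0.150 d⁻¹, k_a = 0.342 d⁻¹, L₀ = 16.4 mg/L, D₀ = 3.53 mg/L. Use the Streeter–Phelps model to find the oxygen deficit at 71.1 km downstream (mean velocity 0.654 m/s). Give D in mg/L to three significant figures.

Travel time t = x/v = 71.1 km / (0.654 m/s) = 71100 m / 0.654 m/s = 108700 s = 1.258 d.
k_1 L₀/(k_a−k_1) = 0.150×16.4/(0.342−0.150) = 2.460/0.1920 = 12.81 mg/L.
e^(−k_1 t) = e^(−0.150×1.258) = 0.8280; e^(−k_a t) = e^(−0.342×1.258) = 0.6503.
D = 12.81 × (0.8280 − 0.6503) + 3.53 × 0.6503 = 2.277 + 2.296 = 4.572 mg/L.

D ≈ 4.57 mg/L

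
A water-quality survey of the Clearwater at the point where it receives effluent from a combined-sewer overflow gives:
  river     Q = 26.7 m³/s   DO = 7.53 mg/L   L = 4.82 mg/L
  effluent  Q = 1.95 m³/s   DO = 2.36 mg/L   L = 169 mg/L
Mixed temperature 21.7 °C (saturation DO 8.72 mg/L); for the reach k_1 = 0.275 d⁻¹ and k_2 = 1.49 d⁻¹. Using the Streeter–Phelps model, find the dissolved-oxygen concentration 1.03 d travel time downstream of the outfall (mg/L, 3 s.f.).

DO ≈ 6.44 mg/L

Mixed DO = (26.7×7.53 + 1.95×2.36)/(26.7+1.95) = 205.7/28.65 = 7.178 mg/L.
Mixed L₀ = (26.7×4.82 + 1.95×169)/(28.65) = 458.2/28.65 = 15.99 mg/L.
Initial deficit D₀ = C_s − DO₀ = 8.72 − 7.178 = 1.542 mg/L.
D(1.03) = [0.275×15.99/(1.49−0.275)](e^(−0.275×1.03) − e^(−1.49×1.03)) + 1.542 e^(−1.49×1.03)
= 3.620 × (0.7533 − 0.2155) + 1.542 × 0.2155 = 2.279 mg/L.
DO = 8.72 − 2.279 = 6.441 mg/L.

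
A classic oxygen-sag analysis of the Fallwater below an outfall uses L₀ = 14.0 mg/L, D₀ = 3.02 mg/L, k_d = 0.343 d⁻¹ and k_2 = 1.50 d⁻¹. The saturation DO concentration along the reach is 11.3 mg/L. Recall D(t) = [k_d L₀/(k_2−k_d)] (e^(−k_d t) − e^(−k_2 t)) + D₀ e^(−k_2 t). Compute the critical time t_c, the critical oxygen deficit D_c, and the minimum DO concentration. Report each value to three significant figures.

At the critical point dD/dt = 0, so k_d L₀ e^(−k_d t) = k_2 D. Substituting D(t) from the Streeter–Phelps equation and solving for t gives
t_c = ln[(k_2/k_d)(1 − D₀(k_2−k_d)/(k_d L₀))] / (k_2−k_d).
Here k_2−k_d = 1.157 d⁻¹ and 1 − D₀(k_2−k_d)/(k_d L₀) = 1 − 3.02×1.157/(0.343×14.0) = 0.2724, so
t_c = ln(4.373 × 0.2724) / 1.157 = 0.1748 / 1.157 = 0.1511 d.
D_c = (k_d/k_2) L₀ e^(−k_d t_c) = (0.343/1.50) × 14.0 × e^(−0.343×0.1511) = 0.2287 × 14.0 × 0.9495 = 3.040 mg/L.
Minimum DO = C_s − D_c = 11.3 − 3.040 = 8.260 mg/L.

t_c ≈ 0.151 d; D_c ≈ 3.04 mg/L; min DO ≈ 8.26 mg/L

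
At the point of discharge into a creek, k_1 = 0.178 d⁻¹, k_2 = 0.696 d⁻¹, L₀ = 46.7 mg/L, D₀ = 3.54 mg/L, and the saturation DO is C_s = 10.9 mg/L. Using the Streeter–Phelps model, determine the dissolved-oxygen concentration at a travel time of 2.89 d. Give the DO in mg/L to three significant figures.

DO ≈ 2.98 mg/L

k_1 L₀/(k_2−k_1) = 0.178×46.7/(0.696−0.178) = 8.313/0.5180 = 16.05 mg/L.
e^(−k_1 t) = e^(−0.178×2.890) = 0.5978; e^(−k_2 t) = e^(−0.696×2.890) = 0.1338.
D = 16.05 × (0.5978 − 0.1338) + 3.54 × 0.1338 = 7.447 + 0.4736 = 7.920 mg/L.
DO = C_s − D = 10.9 − 7.920 = 2.980 mg/L.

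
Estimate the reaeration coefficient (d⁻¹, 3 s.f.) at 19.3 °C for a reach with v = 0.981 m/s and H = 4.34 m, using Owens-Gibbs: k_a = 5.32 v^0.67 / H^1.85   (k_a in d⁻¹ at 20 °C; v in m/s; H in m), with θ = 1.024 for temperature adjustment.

k_a(20) = 5.32 × 0.981^0.67 / 4.34^1.85 = 5.32 × 0.9872 / 15.11 = 0.3475 d⁻¹.
k_a(19.3) = 0.3475 × 1.024^(19.3−20) = 0.3475 × 0.9835 = 0.3418 d⁻¹.

k_a ≈ 0.342 d⁻¹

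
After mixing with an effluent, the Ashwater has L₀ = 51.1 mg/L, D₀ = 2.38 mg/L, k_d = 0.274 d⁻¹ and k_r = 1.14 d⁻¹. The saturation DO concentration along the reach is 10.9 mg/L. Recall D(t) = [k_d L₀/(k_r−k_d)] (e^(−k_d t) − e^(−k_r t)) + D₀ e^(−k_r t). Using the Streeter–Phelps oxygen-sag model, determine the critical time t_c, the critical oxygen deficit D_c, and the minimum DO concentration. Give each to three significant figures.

With k_r/k_d = 4.161 and 1 − D₀(k_r−k_d)/(k_d L₀) = 0.8528,
t_c = ln(4.161 × 0.8528) / (1.14 − 0.274) = ln(3.548) / 0.8660 = 1.266/0.8660 = 1.462 d.
L(t_c) = L₀ e^(−k_d t_c) = 51.1 × 0.6699 = 34.23 mg/L, and at the critical point k_r D_c = k_d L, so D_c = (0.274/1.14) × 34.23 = 8.227 mg/L.
Minimum DO = C_s − D_c = 10.9 − 8.227 = 2.673 mg/L.

t_c ≈ 1.46 d; D_c ≈ 8.23 mg/L; min DO ≈ 2.67 mg/L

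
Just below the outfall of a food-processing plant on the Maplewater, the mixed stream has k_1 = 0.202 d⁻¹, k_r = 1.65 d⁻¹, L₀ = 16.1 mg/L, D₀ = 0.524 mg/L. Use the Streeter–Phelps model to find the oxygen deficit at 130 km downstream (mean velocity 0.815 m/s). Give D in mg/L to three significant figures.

Travel time t = x/v = 130 km / (0.815 m/s) = 130000 m / 0.815 m/s = 159500 s = 1.846 d.
k_1 L₀/(k_r−k_1) = 0.202×16.1/(1.65−0.202) = 3.252/1.448 = 2.246 mg/L.
e^(−k_1 t) = e^(−0.202×1.846) = 0.6887; e^(−k_r t) = e^(−1.65×1.846) = 0.04754.
D = 2.246 × (0.6887 − 0.04754) + 0.524 × 0.04754 = 1.440 + 0.02491 = 1.465 mg/L.

D ≈ 1.46 mg/L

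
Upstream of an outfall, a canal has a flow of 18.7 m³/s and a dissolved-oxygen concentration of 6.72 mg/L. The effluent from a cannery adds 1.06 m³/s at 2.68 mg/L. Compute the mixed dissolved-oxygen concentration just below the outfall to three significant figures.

Flow-weighted mixing: C = (Q_r C_r + Q_w C_w)/(Q_r + Q_w)
= (18.7×6.72 + 1.06×2.68)/(18.7 + 1.06) = 128.5/19.76 = 6.503 mg/L.

6.50 mg/L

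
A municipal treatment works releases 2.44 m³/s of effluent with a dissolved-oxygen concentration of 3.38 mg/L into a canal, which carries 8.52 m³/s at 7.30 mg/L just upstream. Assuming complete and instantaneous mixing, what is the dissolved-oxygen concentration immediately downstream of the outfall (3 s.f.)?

6.43 mg/L

Flow-weighted mixing: C = (Q_r C_r + Q_w C_w)/(Q_r + Q_w)
= (8.52×7.30 + 2.44×3.38)/(8.52 + 2.44) = 70.44/10.96 = 6.427 mg/L.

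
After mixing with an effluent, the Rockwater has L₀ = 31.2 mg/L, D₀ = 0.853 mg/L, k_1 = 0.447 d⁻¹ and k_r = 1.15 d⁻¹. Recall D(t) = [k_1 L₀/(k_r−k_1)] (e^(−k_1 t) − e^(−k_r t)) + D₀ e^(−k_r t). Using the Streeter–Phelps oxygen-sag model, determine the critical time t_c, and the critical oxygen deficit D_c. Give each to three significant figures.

At the critical point dD/dt = 0, so k_1 L₀ e^(−k_1 t) = k_r D. Substituting D(t) from the Streeter–Phelps equation and solving for t gives
t_c = ln[(k_r/k_1)(1 − D₀(k_r−k_1)/(k_1 L₀))] / (k_r−k_1).
Here k_r−k_1 = 0.7030 d⁻¹ and 1 − D₀(k_r−k_1)/(k_1 L₀) = 1 − 0.853×0.7030/(0.447×31.2) = 0.9570, so
t_c = ln(2.573 × 0.9570) / 0.7030 = 0.9010 / 0.7030 = 1.282 d.
D_c = (k_1/k_r) L₀ e^(−k_1 t_c) = (0.447/1.15) × 31.2 × e^(−0.447×1.282) = 0.3887 × 31.2 × 0.5639 = 6.838 mg/L.

t_c ≈ 1.28 d; D_c ≈ 6.84 mg/L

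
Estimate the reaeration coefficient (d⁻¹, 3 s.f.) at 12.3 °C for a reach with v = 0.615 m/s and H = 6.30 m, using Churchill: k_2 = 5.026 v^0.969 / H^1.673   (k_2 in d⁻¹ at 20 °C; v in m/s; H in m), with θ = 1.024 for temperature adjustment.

k_2(20) = 5.026 × 0.615^0.969 / 6.30^1.673 = 5.026 × 0.6243 / 21.74 = 0.1443 d⁻¹.
k_2(12.3) = 0.1443 × 1.024^(12.3−20) = 0.1443 × 0.8331 = 0.1202 d⁻¹.

k_2 ≈ 0.120 d⁻¹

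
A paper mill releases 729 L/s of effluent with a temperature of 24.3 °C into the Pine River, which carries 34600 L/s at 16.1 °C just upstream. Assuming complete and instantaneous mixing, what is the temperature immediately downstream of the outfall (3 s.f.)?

16.3 °C

Flow-weighted mixing: C = (Q_r C_r + Q_w C_w)/(Q_r + Q_w)
= (34600×16.1 + 729×24.3)/(34600 + 729) = 574800/35330 = 16.27 °C.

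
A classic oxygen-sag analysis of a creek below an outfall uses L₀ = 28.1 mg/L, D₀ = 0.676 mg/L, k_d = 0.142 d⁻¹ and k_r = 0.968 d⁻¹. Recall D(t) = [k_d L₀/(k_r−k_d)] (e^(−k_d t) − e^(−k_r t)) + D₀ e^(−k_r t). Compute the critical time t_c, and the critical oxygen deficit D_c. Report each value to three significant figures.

t_c ≈ 2.14 d; D_c ≈ 3.04 mg/L

With k_r/k_d = 6.817 and 1 − D₀(k_r−k_d)/(k_d L₀) = 0.8601,
t_c = ln(6.817 × 0.8601) / (0.968 − 0.142) = ln(5.863) / 0.8260 = 1.769/0.8260 = 2.141 d.
D_c = (k_d/k_r) L₀ e^(−k_d t_c) = (0.142/0.968) × 28.1 × e^(−0.142×2.141) = 0.1467 × 28.1 × 0.7378 = 3.041 mg/L.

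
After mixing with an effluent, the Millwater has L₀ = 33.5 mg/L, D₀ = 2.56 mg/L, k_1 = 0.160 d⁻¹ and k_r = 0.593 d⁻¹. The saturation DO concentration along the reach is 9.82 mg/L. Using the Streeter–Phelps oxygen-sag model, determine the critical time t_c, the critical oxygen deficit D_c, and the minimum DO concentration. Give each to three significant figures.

At the critical point dD/dt = 0, so k_1 L₀ e^(−k_1 t) = k_r D. Substituting D(t) from the Streeter–Phelps equation and solving for t gives
t_c = ln[(k_r/k_1)(1 − D₀(k_r−k_1)/(k_1 L₀))] / (k_r−k_1).
Here k_r−k_1 = 0.4330 d⁻¹ and 1 − D₀(k_r−k_1)/(k_1 L₀) = 1 − 2.56×0.4330/(0.160×33.5) = 0.7932, so
t_c = ln(3.706 × 0.7932) / 0.4330 = 1.078 / 0.4330 = 2.490 d.
D_c = (k_1/k_r) L₀ e^(−k_1 t_c) = (0.160/0.593) × 33.5 × e^(−0.160×2.490) = 0.2698 × 33.5 × 0.6714 = 6.068 mg/L.
Minimum DO = C_s − D_c = 9.82 − 6.068 = 3.752 mg/L.

t_c ≈ 2.49 d; D_c ≈ 6.07 mg/L; min DO ≈ 3.75 mg/L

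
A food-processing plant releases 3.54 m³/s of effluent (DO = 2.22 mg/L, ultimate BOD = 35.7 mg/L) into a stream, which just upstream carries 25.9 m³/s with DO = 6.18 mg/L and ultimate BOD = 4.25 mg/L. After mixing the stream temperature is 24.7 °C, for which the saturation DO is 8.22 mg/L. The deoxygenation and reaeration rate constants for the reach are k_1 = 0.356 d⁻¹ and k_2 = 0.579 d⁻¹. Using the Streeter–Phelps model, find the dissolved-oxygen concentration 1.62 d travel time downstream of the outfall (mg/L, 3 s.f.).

DO ≈ 5.05 mg/L

Mixed DO = (25.9×6.18 + 3.54×2.22)/(25.9+3.54) = 167.9/29.44 = 5.704 mg/L.
Mixed L₀ = (25.9×4.25 + 3.54×35.7)/(29.44) = 236.5/29.44 = 8.032 mg/L.
Initial deficit D₀ = C_s − DO₀ = 8.22 − 5.704 = 2.516 mg/L.
D(1.62) = [0.356×8.032/(0.579−0.356)](e^(−0.356×1.62) − e^(−0.579×1.62)) + 2.516 e^(−0.579×1.62)
= 12.82 × (0.5617 − 0.3914) + 2.516 × 0.3914 = 3.169 mg/L.
DO = 8.22 − 3.169 = 5.051 mg/L.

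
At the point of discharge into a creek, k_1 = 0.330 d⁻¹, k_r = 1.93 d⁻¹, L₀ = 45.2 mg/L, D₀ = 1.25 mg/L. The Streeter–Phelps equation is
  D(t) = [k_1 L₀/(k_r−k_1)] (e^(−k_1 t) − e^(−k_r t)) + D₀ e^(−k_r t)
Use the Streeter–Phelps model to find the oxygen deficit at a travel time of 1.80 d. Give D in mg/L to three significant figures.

k_1 L₀/(k_r−k_1) = 0.330×45.2/(1.93−0.330) = 14.92/1.600 = 9.323 mg/L.
e^(−k_1 t) = e^(−0.330×1.800) = 0.5521; e^(−k_r t) = e^(−1.93×1.800) = 0.03099.
D = 9.323 × (0.5521 − 0.03099) + 1.25 × 0.03099 = 4.858 + 0.03874 = 4.897 mg/L.

D ≈ 4.90 mg/L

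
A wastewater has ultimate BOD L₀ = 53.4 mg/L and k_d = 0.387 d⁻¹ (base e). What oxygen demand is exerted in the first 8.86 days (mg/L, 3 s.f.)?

y_t = L₀(1 − e^(−k_d t)) = 53.4 × (1 − e^(−0.387×8.86))
= 53.4 × (1 − 0.03243) = 53.4 × 0.9676 = 51.67 mg/L.

y ≈ 51.7 mg/L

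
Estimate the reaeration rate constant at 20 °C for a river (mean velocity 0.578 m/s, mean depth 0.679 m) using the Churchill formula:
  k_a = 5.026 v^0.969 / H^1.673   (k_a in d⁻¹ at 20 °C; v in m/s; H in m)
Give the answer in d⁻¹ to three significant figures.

k_a = 5.026 × 0.578^0.969 / 0.679^1.673 = 5.026 × 0.5879 / 0.5233 = 5.647 d⁻¹.

k_a ≈ 5.65 d⁻¹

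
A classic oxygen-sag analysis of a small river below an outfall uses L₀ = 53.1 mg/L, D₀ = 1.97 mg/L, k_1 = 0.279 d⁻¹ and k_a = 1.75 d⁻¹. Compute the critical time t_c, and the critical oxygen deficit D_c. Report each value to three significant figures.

t_c ≈ 1.10 d; D_c ≈ 6.23 mg/L

With k_a/k_1 = 6.272 and 1 − D₀(k_a−k_1)/(k_1 L₀) = 0.8044,
t_c = ln(6.272 × 0.8044) / (1.75 − 0.279) = ln(5.045) / 1.471 = 1.618/1.471 = 1.100 d.
D_c = (k_1/k_a) L₀ e^(−k_1 t_c) = (0.279/1.75) × 53.1 × e^(−0.279×1.100) = 0.1594 × 53.1 × 0.7357 = 6.228 mg/L.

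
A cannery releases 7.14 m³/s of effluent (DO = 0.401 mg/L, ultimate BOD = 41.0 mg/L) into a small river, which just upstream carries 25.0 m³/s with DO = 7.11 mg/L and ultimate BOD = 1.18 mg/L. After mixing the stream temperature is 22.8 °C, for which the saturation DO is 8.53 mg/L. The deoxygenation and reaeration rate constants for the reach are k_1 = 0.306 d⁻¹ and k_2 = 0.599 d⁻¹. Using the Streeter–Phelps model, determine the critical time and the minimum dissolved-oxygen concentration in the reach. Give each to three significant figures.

t_c ≈ 1.18 d; minimum DO ≈ 4.96 mg/L

Mixed DO = (25.0×7.11 + 7.14×0.401)/(25.0+7.14) = 180.6/32.14 = 5.620 mg/L.
Mixed L₀ = (25.0×1.18 + 7.14×41.0)/(32.14) = 322.2/32.14 = 10.03 mg/L.
Initial deficit D₀ = C_s − DO₀ = 8.53 − 5.620 = 2.910 mg/L.
t_c = (1/0.2930) ln[(0.599/0.306)(1 − 2.910×0.2930/(0.306×10.03))] = 3.413 × ln(1.413) = 1.181 d.
D_c = (0.306/0.599) × 10.03 × e^(−0.306×1.181) = 0.5109 × 10.03 × 0.6967 = 3.569 mg/L.
Minimum DO = 8.53 − 3.569 = 4.961 mg/L.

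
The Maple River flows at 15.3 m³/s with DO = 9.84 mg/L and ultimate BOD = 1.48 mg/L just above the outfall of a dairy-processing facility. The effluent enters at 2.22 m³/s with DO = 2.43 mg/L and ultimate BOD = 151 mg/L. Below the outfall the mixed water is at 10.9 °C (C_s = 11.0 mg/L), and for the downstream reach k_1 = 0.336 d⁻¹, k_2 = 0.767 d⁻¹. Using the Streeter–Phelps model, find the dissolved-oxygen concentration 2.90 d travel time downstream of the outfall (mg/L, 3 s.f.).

Mixed DO = (15.3×9.84 + 2.22×2.43)/(15.3+2.22) = 155.9/17.52 = 8.901 mg/L.
Mixed L₀ = (15.3×1.48 + 2.22×151)/(17.52) = 357.9/17.52 = 20.43 mg/L.
Initial deficit D₀ = C_s − DO₀ = 11.0 − 8.901 = 2.099 mg/L.
D(2.90) = [0.336×20.43/(0.767−0.336)](e^(−0.336×2.90) − e^(−0.767×2.90)) + 2.099 e^(−0.767×2.90)
= 15.92 × (0.3774 − 0.1081) + 2.099 × 0.1081 = 4.515 mg/L.
DO = 11.0 − 4.515 = 6.485 mg/L.

DO ≈ 6.49 mg/L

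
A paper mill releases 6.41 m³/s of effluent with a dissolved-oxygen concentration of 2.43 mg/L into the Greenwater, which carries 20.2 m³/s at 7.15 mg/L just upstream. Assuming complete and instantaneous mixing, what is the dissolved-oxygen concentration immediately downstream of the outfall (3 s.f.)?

6.01 mg/L

Flow-weighted mixing: C = (Q_r C_r + Q_w C_w)/(Q_r + Q_w)
= (20.2×7.15 + 6.41×2.43)/(20.2 + 6.41) = 160.0/26.61 = 6.013 mg/L.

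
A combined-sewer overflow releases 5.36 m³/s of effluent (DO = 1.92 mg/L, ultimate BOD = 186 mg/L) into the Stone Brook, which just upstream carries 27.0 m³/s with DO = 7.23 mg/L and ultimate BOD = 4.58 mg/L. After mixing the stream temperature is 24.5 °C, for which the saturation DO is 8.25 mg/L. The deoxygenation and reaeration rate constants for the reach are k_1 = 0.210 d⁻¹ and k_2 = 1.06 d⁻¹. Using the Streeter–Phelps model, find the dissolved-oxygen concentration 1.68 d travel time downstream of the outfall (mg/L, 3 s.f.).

DO ≈ 3.36 mg/L

Mixed DO = (27.0×7.23 + 5.36×1.92)/(27.0+5.36) = 205.5/32.36 = 6.350 mg/L.
Mixed L₀ = (27.0×4.58 + 5.36×186)/(32.36) = 1121/32.36 = 34.63 mg/L.
Initial deficit D₀ = C_s − DO₀ = 8.25 − 6.350 = 1.900 mg/L.
D(1.68) = [0.210×34.63/(1.06−0.210)](e^(−0.210×1.68) − e^(−1.06×1.68)) + 1.900 e^(−1.06×1.68)
= 8.556 × (0.7027 − 0.1685) + 1.900 × 0.1685 = 4.891 mg/L.
DO = 8.25 − 4.891 = 3.359 mg/L.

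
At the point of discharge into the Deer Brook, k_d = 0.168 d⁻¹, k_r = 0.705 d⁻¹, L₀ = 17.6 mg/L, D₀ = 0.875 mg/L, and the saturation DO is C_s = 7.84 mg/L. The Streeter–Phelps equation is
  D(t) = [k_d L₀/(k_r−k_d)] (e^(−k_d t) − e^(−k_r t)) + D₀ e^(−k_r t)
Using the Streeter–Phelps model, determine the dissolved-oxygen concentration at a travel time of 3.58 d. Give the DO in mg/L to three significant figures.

k_d L₀/(k_r−k_d) = 0.168×17.6/(0.705−0.168) = 2.957/0.5370 = 5.506 mg/L.
e^(−k_d t) = e^(−0.168×3.580) = 0.5480; e^(−k_r t) = e^(−0.705×3.580) = 0.08015.
D = 5.506 × (0.5480 − 0.08015) + 0.875 × 0.08015 = 2.576 + 0.07013 = 2.646 mg/L.
DO = C_s − D = 7.84 − 2.646 = 5.194 mg/L.

DO ≈ 5.19 mg/L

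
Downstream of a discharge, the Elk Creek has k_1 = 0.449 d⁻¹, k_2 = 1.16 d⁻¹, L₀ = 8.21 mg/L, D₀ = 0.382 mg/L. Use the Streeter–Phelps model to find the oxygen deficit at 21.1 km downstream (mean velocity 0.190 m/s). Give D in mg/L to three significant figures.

D ≈ 1.83 mg/L

Travel time t = x/v = 21.1 km / (0.190 m/s) = 21100 m / 0.190 m/s = 111100 s = 1.285 d.
k_1 L₀/(k_2−k_1) = 0.449×8.21/(1.16−0.449) = 3.686/0.7110 = 5.185 mg/L.
e^(−k_1 t) = e^(−0.449×1.285) = 0.5615; e^(−k_2 t) = e^(−1.16×1.285) = 0.2252.
D = 5.185 × (0.5615 − 0.2252) + 0.382 × 0.2252 = 1.744 + 0.08601 = 1.830 mg/L.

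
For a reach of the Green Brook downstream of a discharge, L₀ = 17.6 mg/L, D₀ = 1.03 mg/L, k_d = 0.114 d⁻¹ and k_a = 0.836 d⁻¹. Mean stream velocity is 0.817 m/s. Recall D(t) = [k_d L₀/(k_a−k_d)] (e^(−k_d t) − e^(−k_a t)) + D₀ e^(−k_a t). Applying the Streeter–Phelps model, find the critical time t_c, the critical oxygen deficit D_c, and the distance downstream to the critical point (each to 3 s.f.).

t_c ≈ 2.12 d; D_c ≈ 1.89 mg/L; x_c ≈ 150 km

With k_a/k_d = 7.333 and 1 − D₀(k_a−k_d)/(k_d L₀) = 0.6294,
t_c = ln(7.333 × 0.6294) / (0.836 − 0.114) = ln(4.615) / 0.7220 = 1.529/0.7220 = 2.118 d.
D_c = (k_d/k_a) L₀ e^(−k_d t_c) = (0.114/0.836) × 17.6 × e^(−0.114×2.118) = 0.1364 × 17.6 × 0.7855 = 1.885 mg/L.
x_c = v t_c = 0.817 m/s × 2.118 d × 86400 s/d = 149500 m ≈ 150 km.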